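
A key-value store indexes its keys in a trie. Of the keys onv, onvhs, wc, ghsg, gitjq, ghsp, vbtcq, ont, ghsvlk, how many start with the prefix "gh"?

3

Traverse to the node for "gh", then collect every word in that subtree.
Words under "gh": ghsg, ghsp, ghsvlk
Count: 3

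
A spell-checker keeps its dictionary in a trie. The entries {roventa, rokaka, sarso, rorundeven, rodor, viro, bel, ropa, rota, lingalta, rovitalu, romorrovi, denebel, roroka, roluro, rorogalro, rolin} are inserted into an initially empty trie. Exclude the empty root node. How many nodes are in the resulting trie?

Count nodes per top-level branch (shared prefixes stored once):
  'b'-branch (bel): 3 nodes
  'd'-branch (denebel): 7 nodes
  'l'-branch (lingalta): 8 nodes
  'r'-branch (rodor, rokaka, rolin, roluro, romorrovi, ropa, rorogalro, roroka, rorundeven, rota, roventa, rovitalu): 52 nodes
  's'-branch (sarso): 5 nodes
  'v'-branch (viro): 4 nodes
Sum: 79

79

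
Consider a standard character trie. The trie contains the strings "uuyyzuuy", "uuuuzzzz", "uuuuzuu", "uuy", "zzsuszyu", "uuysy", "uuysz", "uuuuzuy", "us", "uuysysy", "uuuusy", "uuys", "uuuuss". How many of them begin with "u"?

12

Traverse to the node for "u", then collect every word in that subtree.
Matches: "us", "uuuuss", "uuuusy", "uuuuzuu", "uuuuzuy", "uuuuzzzz", "uuy", "uuys", "uuysy", "uuysysy", "uuysz", "uuyyzuuy"
Count: 12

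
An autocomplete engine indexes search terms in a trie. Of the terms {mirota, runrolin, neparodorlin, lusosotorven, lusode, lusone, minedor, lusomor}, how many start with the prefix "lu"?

4

Walk to "lu"; the words in its subtree are exactly those with that prefix.
Matches: "lusode", "lusomor", "lusone", "lusosotorven"
Count: 4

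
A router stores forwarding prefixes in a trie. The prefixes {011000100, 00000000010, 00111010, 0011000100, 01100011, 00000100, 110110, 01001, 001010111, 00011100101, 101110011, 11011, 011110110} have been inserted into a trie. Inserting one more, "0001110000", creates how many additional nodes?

The longest prefix of "0001110000" already in the trie is "00011100" (length 8).
New nodes needed: |"0001110000"| − 8 = 10 − 8 = 2.

2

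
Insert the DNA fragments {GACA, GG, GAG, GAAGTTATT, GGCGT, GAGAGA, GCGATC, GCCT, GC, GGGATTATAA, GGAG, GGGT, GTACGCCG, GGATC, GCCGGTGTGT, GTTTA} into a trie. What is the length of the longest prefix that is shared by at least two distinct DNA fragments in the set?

3

Look for the deepest trie node that still has at least two words in its subtree.
"GAG" and "GAGAGA" agree on "GAG" (3 characters) before diverging; nothing deeper is shared.
Longest shared-prefix length: 3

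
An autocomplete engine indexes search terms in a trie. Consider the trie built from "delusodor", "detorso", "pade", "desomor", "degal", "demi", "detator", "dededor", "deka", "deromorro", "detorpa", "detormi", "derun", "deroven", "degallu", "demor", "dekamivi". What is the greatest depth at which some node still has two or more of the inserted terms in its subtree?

5

The deepest shared node is where two words last agree before diverging.
e.g. "degal" and "degallu" share the prefix "degal" of length 5; no pair shares a longer one.
Longest shared-prefix length: 5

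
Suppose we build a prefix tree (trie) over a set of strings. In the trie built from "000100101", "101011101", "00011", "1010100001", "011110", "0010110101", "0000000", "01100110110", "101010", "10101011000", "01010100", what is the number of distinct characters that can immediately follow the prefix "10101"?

2

Follow the path "10101" to its node, then look at its outgoing edges.
Characters that immediately follow "10101" among the stored strings: {0, 1}.
That node has 2 child edges.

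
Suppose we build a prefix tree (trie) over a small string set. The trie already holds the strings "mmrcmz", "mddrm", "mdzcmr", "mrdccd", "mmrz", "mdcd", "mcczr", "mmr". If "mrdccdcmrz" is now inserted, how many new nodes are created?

4

"mrdccd" is already a path in the trie; the remaining "cmrz" must be added.
So 10 − 6 = 4 new nodes.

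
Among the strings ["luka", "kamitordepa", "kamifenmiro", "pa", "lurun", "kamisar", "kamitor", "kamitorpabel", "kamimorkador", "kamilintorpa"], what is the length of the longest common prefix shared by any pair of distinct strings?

7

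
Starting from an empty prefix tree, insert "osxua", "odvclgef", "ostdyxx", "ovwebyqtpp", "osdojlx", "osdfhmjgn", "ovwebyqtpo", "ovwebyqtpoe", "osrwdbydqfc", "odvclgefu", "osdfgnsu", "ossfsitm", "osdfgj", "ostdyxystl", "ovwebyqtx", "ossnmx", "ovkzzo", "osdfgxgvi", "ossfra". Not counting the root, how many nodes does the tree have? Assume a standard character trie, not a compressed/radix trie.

For each word, the new-node count is its length minus the longest prefix already in the trie:
  "osxua" → 5 new (o, s, x, u, a)
  "odvclgef" → prefix "o" already present; 7 new (d, v, c, l, g, e, f)
  "ostdyxx" → prefix "os" already present; 5 new (t, d, y, x, x)
  "ovwebyqtpp" → prefix "o" already present; 9 new (v, w, e, b, y, q, t, p, p)
  "osdojlx" → prefix "os" already present; 5 new (d, o, j, l, x)
  "osdfhmjgn" → prefix "osd" already present; 6 new (f, h, m, j, g, n)
  "ovwebyqtpo" → prefix "ovwebyqtp" already present; 1 new (o)
  "ovwebyqtpoe" → prefix "ovwebyqtpo" already present; 1 new (e)
  "osrwdbydqfc" → prefix "os" already present; 9 new (r, w, d, b, y, d, q, f, c)
  "odvclgefu" → prefix "odvclgef" already present; 1 new (u)
  "osdfgnsu" → prefix "osdf" already present; 4 new (g, n, s, u)
  "ossfsitm" → prefix "os" already present; 6 new (s, f, s, i, t, m)
  "osdfgj" → prefix "osdfg" already present; 1 new (j)
  "ostdyxystl" → prefix "ostdyx" already present; 4 new (y, s, t, l)
  "ovwebyqtx" → prefix "ovwebyqt" already present; 1 new (x)
  "ossnmx" → prefix "oss" already present; 3 new (n, m, x)
  "ovkzzo" → prefix "ov" already present; 4 new (k, z, z, o)
  "osdfgxgvi" → prefix "osdfg" already present; 4 new (x, g, v, i)
  "ossfra" → prefix "ossf" already present; 2 new (r, a)
Total nodes = 5 + 7 + 5 + 9 + 5 + 6 + 1 + 1 + 9 + 1 + 4 + 6 + 1 + 4 + 1 + 3 + 4 + 4 + 2 = 78

78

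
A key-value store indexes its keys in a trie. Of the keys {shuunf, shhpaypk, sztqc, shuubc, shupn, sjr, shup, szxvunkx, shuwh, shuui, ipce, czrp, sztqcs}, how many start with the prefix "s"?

Filter for entries beginning with "s":
Words under "s": shhpaypk, shup, shupn, shuubc, shuui, shuunf, shuwh, sjr, sztqc, sztqcs, szxvunkx
Count: 11

11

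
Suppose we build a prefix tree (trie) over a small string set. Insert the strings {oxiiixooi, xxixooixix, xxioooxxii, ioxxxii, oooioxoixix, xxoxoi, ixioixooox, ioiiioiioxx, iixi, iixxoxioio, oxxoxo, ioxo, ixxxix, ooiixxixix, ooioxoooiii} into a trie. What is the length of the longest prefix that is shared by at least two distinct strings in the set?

3

The deepest shared node is where two words last agree before diverging.
"iixi" and "iixxoxioio" agree on "iix" (3 characters) before diverging; nothing deeper is shared.
Longest shared-prefix length: 3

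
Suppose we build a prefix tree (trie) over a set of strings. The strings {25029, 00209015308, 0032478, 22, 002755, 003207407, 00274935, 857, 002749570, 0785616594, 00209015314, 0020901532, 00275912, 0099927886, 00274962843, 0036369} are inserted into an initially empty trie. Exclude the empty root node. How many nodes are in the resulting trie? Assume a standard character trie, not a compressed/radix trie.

Count nodes per top-level branch (shared prefixes stored once):
  '0'-branch (00209015308, 00209015314, 0020901532, 00274935, 002749570, 00274962843, 002755, 00275912, 003207407, 0032478, 0036369, 0099927886, 0785616594): 63 nodes
  '2'-branch (22, 25029): 6 nodes
  '8'-branch (857): 3 nodes
Sum: 72

72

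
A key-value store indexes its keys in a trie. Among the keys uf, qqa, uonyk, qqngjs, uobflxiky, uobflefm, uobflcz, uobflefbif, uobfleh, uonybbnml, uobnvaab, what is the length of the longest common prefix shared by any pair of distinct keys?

The deepest shared node is where two words last agree before diverging.
"uobflefbif" and "uobflefm" agree on "uobflef" (7 characters) before diverging; nothing deeper is shared.
Longest shared-prefix length: 7

7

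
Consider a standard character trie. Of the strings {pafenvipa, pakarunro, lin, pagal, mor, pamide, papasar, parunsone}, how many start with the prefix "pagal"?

Filter for entries beginning with "pagal":
Matches: "pagal"
Count: 1

1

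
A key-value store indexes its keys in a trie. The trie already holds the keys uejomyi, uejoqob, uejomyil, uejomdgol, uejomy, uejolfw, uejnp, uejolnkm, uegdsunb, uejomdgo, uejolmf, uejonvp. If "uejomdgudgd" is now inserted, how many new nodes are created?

Walking "uejomdgudgd" from the root, the first 7 characters ("uejomdg") follow existing edges; "u" is the first miss.
New nodes needed: |"uejomdgudgd"| − 7 = 11 − 7 = 4.

4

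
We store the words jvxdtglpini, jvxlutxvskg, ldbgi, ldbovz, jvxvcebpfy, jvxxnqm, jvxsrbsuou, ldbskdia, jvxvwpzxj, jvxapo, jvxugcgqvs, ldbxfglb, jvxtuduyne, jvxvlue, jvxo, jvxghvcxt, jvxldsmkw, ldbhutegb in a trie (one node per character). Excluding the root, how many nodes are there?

Count nodes per top-level branch (shared prefixes stored once):
  'j'-branch (jvxapo, jvxdtglpini, jvxghvcxt, jvxldsmkw, jvxlutxvskg, jvxo, jvxsrbsuou, jvxtuduyne, jvxugcgqvs, jvxvcebpfy, jvxvlue, jvxvwpzxj, jvxxnqm): 74 nodes
  'l'-branch (ldbgi, ldbhutegb, ldbovz, ldbskdia, ldbxfglb): 24 nodes
Sum: 98

98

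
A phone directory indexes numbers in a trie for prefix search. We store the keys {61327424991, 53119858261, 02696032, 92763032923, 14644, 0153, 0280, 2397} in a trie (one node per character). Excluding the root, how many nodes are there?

55

For each word, the new-node count is its length minus the longest prefix already in the trie:
  "61327424991" → 11 new (6, 1, 3, 2, 7, 4, 2, 4, 9, 9, 1)
  "53119858261" → 11 new (5, 3, 1, 1, 9, 8, 5, 8, 2, 6, 1)
  "02696032" → 8 new (0, 2, 6, 9, 6, 0, 3, 2)
  "92763032923" → 11 new (9, 2, 7, 6, 3, 0, 3, 2, 9, 2, 3)
  "14644" → 5 new (1, 4, 6, 4, 4)
  "0153" → prefix "0" already present; 3 new (1, 5, 3)
  "0280" → prefix "02" already present; 2 new (8, 0)
  "2397" → 4 new (2, 3, 9, 7)
Total nodes = 11 + 11 + 8 + 11 + 5 + 3 + 2 + 4 = 55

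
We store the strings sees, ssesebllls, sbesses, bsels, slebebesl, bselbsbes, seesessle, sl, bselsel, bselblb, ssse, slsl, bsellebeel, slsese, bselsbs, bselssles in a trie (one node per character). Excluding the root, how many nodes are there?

For each word, the new-node count is its length minus the longest prefix already in the trie:
  "sees" → 4 new (s, e, e, s)
  "ssesebllls" → prefix "s" already present; 9 new (s, e, s, e, b, l, l, l, s)
  "sbesses" → prefix "s" already present; 6 new (b, e, s, s, e, s)
  "bsels" → 5 new (b, s, e, l, s)
  "slebebesl" → prefix "s" already present; 8 new (l, e, b, e, b, e, s, l)
  "bselbsbes" → prefix "bsel" already present; 5 new (b, s, b, e, s)
  "seesessle" → prefix "sees" already present; 5 new (e, s, s, l, e)
  "sl" → prefix "sl" already present; 0 new (none)
  "bselsel" → prefix "bsels" already present; 2 new (e, l)
  "bselblb" → prefix "bselb" already present; 2 new (l, b)
  "ssse" → prefix "ss" already present; 2 new (s, e)
  "slsl" → prefix "sl" already present; 2 new (s, l)
  "bsellebeel" → prefix "bsel" already present; 6 new (l, e, b, e, e, l)
  "slsese" → prefix "sls" already present; 3 new (e, s, e)
  "bselsbs" → prefix "bsels" already present; 2 new (b, s)
  "bselssles" → prefix "bsels" already present; 4 new (s, l, e, s)
Total nodes = 4 + 9 + 6 + 5 + 8 + 5 + 5 + 0 + 2 + 2 + 2 + 2 + 6 + 3 + 2 + 4 = 65

65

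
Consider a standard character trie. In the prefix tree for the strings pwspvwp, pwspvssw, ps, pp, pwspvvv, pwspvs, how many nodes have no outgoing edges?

5

Leaves are exactly the stored words that no other stored word extends.
Those words: "pp", "ps", "pwspvssw", "pwspvvv", "pwspvwp"
Leaf count: 5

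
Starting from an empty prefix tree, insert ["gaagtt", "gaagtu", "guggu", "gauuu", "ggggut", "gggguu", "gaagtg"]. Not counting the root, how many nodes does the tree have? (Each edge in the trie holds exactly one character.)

Trie structure (* marks end of a word):
(root)
└─ g
   ├─ a
   │  ├─ a
   │  │  └─ g
   │  │     └─ t
   │  │        ├─ g *
   │  │        ├─ t *
   │  │        └─ u *
   │  └─ u
   │     └─ u
   │        └─ u *
   ├─ g
   │  └─ g
   │     └─ g
   │        └─ u
   │           ├─ t *
   │           └─ u *
   └─ u
      └─ g
         └─ g
            └─ u *
Counting every labelled node above: 21.

21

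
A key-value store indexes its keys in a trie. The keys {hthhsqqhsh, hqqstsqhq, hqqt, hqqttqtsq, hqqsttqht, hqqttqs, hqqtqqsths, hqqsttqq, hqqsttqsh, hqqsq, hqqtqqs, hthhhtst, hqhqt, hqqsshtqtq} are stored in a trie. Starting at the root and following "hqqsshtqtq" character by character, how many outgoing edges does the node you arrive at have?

Follow the path "hqqsshtqtq" to its node, then look at its outgoing edges.
No stored string extends past "hqqsshtqtq".
That node has 0 child edges.

0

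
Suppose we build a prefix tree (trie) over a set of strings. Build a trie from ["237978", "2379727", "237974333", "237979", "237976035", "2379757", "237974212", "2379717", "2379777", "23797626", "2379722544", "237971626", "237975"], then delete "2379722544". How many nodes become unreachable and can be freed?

Walk "2379722544" from the leaf back toward the root, removing each node that no remaining word uses.
The suffix "2544" (4 nodes) is used only by "2379722544"; the node for "237972" still has the child "7", so pruning stops there.
Nodes removed: 4

4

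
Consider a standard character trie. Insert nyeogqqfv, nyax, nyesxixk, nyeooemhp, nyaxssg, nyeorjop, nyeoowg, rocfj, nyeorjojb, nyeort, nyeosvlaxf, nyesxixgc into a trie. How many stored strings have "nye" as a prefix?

9

Traverse to the node for "nye", then collect every word in that subtree.
Matches: "nyeogqqfv", "nyeooemhp", "nyeoowg", "nyeorjojb", "nyeorjop", "nyeort", "nyeosvlaxf", "nyesxixgc", "nyesxixk"
Count: 9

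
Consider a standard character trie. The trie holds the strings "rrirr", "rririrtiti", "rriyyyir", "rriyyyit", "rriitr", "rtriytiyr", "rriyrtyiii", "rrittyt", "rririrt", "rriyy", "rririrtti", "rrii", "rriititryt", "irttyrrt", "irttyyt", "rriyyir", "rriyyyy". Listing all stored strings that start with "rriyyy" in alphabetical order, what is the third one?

DFS of the "rriyyy" subtree visits, in order: "rriyyyir", "rriyyyit", "rriyyyy"
The 3rd is rriyyyy.

rriyyyy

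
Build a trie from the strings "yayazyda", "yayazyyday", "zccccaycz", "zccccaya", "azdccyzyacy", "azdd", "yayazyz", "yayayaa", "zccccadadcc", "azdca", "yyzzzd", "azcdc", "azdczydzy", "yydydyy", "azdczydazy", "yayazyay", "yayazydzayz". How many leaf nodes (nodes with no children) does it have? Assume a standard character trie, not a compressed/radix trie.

A leaf is a node with no children — equivalently, the end of a word that is not a proper prefix of any other stored word.
Those words: "azcdc", "azdca", "azdccyzyacy", "azdczydazy", "azdczydzy", "azdd", "yayayaa", "yayazyay", "yayazyda", "yayazydzayz", "yayazyyday", "yayazyz", "yydydyy", "yyzzzd", "zccccadadcc", "zccccaya", "zccccaycz"
Leaf count: 17

17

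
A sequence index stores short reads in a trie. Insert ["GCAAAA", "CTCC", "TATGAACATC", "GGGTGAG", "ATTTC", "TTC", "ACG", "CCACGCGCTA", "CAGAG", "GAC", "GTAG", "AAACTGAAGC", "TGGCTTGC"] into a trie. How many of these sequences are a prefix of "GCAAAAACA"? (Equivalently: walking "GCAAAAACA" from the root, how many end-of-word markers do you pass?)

1

Traverse "GCAAAAACA" character by character; count nodes along the way that are marked as word ends.
Prefixes of the query that are stored words: "GCAAAA"
Count: 1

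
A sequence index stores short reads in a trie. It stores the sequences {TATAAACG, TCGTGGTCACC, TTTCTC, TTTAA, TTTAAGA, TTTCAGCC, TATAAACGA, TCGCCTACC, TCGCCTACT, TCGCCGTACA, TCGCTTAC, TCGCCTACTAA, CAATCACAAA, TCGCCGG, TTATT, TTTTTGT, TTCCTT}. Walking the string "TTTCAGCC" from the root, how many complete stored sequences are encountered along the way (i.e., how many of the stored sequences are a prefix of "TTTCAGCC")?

1

Check each prefix of "TTTCAGCC" against the stored set — each match is an end-marker on the path.
Prefixes of the query that are stored words: "TTTCAGCC"
Count: 1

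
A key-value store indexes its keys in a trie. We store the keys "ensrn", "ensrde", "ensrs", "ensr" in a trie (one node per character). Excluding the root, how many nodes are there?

For each word, the new-node count is its length minus the longest prefix already in the trie:
  "ensrn" → 5 new (e, n, s, r, n)
  "ensrde" → prefix "ensr" already present; 2 new (d, e)
  "ensrs" → prefix "ensr" already present; 1 new (s)
  "ensr" → prefix "ensr" already present; 0 new (none)
Total nodes = 5 + 2 + 1 + 0 = 8

8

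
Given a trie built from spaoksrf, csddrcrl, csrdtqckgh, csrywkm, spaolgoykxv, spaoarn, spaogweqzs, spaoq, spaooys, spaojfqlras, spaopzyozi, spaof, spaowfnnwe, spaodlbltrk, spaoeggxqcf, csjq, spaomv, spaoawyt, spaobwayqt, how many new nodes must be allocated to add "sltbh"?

The longest prefix of "sltbh" already in the trie is "s" (length 1).
Each of the 4 remaining characters creates one node.

4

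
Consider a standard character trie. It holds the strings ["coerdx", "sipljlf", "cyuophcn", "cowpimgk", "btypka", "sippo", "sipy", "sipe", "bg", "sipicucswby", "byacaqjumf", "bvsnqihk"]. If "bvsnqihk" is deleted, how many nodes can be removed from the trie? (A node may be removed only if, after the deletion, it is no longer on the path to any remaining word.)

Walk "bvsnqihk" from the leaf back toward the root, removing each node that no remaining word uses.
The suffix "vsnqihk" (7 nodes) is used only by "bvsnqihk"; the node for "b" still has the child "t", so pruning stops there.
Nodes removed: 7

7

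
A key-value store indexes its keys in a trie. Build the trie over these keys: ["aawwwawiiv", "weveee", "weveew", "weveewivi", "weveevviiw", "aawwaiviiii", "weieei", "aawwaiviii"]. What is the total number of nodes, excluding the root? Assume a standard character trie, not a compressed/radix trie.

36

Insert word by word; a character creates a node only if that edge doesn't already exist:
  "aawwwawiiv" → 10 new (a, a, w, w, w, a, w, i, i, v)
  "weveee" → 6 new (w, e, v, e, e, e)
  "weveew" → prefix "wevee" already present; 1 new (w)
  "weveewivi" → prefix "weveew" already present; 3 new (i, v, i)
  "weveevviiw" → prefix "wevee" already present; 5 new (v, v, i, i, w)
  "aawwaiviiii" → prefix "aaww" already present; 7 new (a, i, v, i, i, i, i)
  "weieei" → prefix "we" already present; 4 new (i, e, e, i)
  "aawwaiviii" → prefix "aawwaiviii" already present; 0 new (none)
Total nodes = 10 + 6 + 1 + 3 + 5 + 7 + 4 + 0 = 36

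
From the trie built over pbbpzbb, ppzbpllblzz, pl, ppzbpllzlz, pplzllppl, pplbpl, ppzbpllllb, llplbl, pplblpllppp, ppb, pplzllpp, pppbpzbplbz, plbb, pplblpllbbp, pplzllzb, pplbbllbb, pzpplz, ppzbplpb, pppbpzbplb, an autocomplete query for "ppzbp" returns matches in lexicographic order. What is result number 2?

Words with prefix "ppzbp", in lexicographic order: "ppzbpllblzz", "ppzbpllllb", "ppzbpllzlz", "ppzbplpb"
Position 2: ppzbpllllb

ppzbpllllb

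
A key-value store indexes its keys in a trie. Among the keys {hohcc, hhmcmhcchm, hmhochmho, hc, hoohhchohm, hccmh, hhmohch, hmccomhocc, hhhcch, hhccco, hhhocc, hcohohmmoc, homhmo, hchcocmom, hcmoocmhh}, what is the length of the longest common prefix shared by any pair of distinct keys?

3

Look for the deepest trie node that still has at least two words in its subtree.
"hhhcch" and "hhhocc" agree on "hhh" (3 characters) before diverging; nothing deeper is shared.
Longest shared-prefix length: 3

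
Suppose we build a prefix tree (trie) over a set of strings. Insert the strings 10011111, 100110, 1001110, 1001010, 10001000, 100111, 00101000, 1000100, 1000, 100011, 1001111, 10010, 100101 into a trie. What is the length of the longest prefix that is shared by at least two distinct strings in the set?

The deepest shared node is where two words last agree before diverging.
e.g. "1000100" and "10001000" share the prefix "1000100" of length 7; no pair shares a longer one.
Longest shared-prefix length: 7

7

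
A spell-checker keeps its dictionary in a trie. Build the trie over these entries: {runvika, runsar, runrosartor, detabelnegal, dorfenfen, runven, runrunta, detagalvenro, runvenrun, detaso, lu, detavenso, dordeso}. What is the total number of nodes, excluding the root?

Count nodes per top-level branch (shared prefixes stored once):
  'd'-branch (detabelnegal, detagalvenro, detaso, detavenso, dordeso, dorfenfen): 39 nodes
  'l'-branch (lu): 2 nodes
  'r'-branch (runrosartor, runrunta, runsar, runven, runvenrun, runvika): 27 nodes
Sum: 68

68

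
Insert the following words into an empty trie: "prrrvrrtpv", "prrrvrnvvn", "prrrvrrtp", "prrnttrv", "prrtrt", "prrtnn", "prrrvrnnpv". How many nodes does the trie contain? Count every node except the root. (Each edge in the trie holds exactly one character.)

27

Trie structure (* marks end of a word):
(root)
└─ p
   └─ r
      └─ r
         ├─ n
         │  └─ t
         │     └─ t
         │        └─ r
         │           └─ v *
         ├─ r
         │  └─ v
         │     └─ r
         │        ├─ n
         │        │  ├─ n
         │        │  │  └─ p
         │        │  │     └─ v *
         │        │  └─ v
         │        │     └─ v
         │        │        └─ n *
         │        └─ r
         │           └─ t
         │              └─ p *
         │                 └─ v *
         └─ t
            ├─ n
            │  └─ n *
            └─ r
               └─ t *
Counting every labelled node above: 27.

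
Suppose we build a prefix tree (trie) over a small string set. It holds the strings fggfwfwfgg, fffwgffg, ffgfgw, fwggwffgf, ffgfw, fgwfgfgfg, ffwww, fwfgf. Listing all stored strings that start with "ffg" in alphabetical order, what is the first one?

ffgfgw

Words with prefix "ffg", in lexicographic order: "ffgfgw", "ffgfw"
Position 1: ffgfgw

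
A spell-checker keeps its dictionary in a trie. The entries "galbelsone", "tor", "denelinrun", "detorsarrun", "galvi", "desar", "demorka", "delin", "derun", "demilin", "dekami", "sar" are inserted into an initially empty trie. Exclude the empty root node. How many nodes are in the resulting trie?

59

For each word, the new-node count is its length minus the longest prefix already in the trie:
  "galbelsone" → 10 new (g, a, l, b, e, l, s, o, n, e)
  "tor" → 3 new (t, o, r)
  "denelinrun" → 10 new (d, e, n, e, l, i, n, r, u, n)
  "detorsarrun" → prefix "de" already present; 9 new (t, o, r, s, a, r, r, u, n)
  "galvi" → prefix "gal" already present; 2 new (v, i)
  "desar" → prefix "de" already present; 3 new (s, a, r)
  "demorka" → prefix "de" already present; 5 new (m, o, r, k, a)
  "delin" → prefix "de" already present; 3 new (l, i, n)
  "derun" → prefix "de" already present; 3 new (r, u, n)
  "demilin" → prefix "dem" already present; 4 new (i, l, i, n)
  "dekami" → prefix "de" already present; 4 new (k, a, m, i)
  "sar" → 3 new (s, a, r)
Total nodes = 10 + 3 + 10 + 9 + 2 + 3 + 5 + 3 + 3 + 4 + 4 + 3 = 59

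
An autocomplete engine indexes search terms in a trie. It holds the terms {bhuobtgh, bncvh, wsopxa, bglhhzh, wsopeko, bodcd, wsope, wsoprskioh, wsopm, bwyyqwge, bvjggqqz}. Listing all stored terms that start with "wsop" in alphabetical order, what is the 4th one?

Filter for "wsop…" and sort: "wsope", "wsopeko", "wsopm", "wsoprskioh", "wsopxa"
Position 4: wsoprskioh

wsoprskioh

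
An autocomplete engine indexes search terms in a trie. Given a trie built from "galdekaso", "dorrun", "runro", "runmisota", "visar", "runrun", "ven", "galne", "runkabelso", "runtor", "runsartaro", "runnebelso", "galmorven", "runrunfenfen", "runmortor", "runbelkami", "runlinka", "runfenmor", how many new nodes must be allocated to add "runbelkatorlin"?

The longest prefix of "runbelkatorlin" already in the trie is "runbelka" (length 8).
New nodes needed: |"runbelkatorlin"| − 8 = 14 − 8 = 6.

6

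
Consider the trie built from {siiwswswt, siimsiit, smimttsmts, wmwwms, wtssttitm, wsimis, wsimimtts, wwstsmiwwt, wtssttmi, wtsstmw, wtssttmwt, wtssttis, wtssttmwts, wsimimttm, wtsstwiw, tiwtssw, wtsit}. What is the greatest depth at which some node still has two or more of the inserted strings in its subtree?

9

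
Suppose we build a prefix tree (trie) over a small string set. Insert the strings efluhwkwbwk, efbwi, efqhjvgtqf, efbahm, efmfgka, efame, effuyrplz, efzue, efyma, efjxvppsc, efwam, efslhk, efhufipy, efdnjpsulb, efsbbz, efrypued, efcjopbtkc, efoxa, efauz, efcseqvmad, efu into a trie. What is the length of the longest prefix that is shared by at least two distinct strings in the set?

3

The deepest shared node is where two words last agree before diverging.
"efame" and "efauz" agree on "efa" (3 characters) before diverging; nothing deeper is shared.
Longest shared-prefix length: 3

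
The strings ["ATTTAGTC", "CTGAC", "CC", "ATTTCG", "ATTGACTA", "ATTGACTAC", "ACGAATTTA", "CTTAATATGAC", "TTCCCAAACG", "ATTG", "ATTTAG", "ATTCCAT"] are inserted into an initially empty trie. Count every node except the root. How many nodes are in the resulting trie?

For each word, the new-node count is its length minus the longest prefix already in the trie:
  "ATTTAGTC" → 8 new (A, T, T, T, A, G, T, C)
  "CTGAC" → 5 new (C, T, G, A, C)
  "CC" → prefix "C" already present; 1 new (C)
  "ATTTCG" → prefix "ATTT" already present; 2 new (C, G)
  "ATTGACTA" → prefix "ATT" already present; 5 new (G, A, C, T, A)
  "ATTGACTAC" → prefix "ATTGACTA" already present; 1 new (C)
  "ACGAATTTA" → prefix "A" already present; 8 new (C, G, A, A, T, T, T, A)
  "CTTAATATGAC" → prefix "CT" already present; 9 new (T, A, A, T, A, T, G, A, C)
  "TTCCCAAACG" → 10 new (T, T, C, C, C, A, A, A, C, G)
  "ATTG" → prefix "ATTG" already present; 0 new (none)
  "ATTTAG" → prefix "ATTTAG" already present; 0 new (none)
  "ATTCCAT" → prefix "ATT" already present; 4 new (C, C, A, T)
Total nodes = 8 + 5 + 1 + 2 + 5 + 1 + 8 + 9 + 10 + 0 + 0 + 4 = 53

53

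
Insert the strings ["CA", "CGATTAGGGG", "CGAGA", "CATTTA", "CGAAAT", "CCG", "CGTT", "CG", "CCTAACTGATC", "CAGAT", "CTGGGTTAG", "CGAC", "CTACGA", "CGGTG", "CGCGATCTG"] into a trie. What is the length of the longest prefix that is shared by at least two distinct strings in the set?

3

Equivalently: take the maximum, over all pairs, of their longest common prefix length.
e.g. "CGAAAT" and "CGAC" share the prefix "CGA" of length 3; no pair shares a longer one.
Longest shared-prefix length: 3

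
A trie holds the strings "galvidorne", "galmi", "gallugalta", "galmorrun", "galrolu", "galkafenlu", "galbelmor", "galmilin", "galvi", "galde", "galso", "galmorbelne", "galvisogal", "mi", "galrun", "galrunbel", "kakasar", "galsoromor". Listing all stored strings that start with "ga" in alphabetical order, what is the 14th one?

galvi

DFS of the "ga" subtree visits, in order: "galbelmor", "galde", "galkafenlu", "gallugalta", "galmi", "galmilin", "galmorbelne", "galmorrun", "galrolu", "galrun", "galrunbel", "galso", "galsoromor", "galvi", "galvidorne", "galvisogal"
The 14th is galvi.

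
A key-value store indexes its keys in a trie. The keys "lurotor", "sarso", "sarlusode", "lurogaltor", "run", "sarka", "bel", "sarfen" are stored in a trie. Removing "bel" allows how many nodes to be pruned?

A node on "bel"'s path can go only if nothing else ends at it or branches off below it.
No other word shares any prefix with "bel", so all 3 of its nodes go.
Nodes removed: 3

3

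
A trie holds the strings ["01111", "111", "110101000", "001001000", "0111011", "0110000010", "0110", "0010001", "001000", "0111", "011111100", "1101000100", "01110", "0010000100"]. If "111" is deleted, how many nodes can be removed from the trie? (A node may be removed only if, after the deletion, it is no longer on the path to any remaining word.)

1

Walk "111" from the leaf back toward the root, removing each node that no remaining word uses.
The suffix "1" (1 node) is used only by "111"; the node for "11" still has the child "0", so pruning stops there.
Nodes removed: 1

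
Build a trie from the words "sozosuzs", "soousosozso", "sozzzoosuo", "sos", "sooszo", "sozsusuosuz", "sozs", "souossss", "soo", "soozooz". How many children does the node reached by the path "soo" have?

The children of the "soo" node are the distinct next characters among strings starting with "soo".
Distinct next characters after "soo": s, u, z.
That node has 3 child edges.

3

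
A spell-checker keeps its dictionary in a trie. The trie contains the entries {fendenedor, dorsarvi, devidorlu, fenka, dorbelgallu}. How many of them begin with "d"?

3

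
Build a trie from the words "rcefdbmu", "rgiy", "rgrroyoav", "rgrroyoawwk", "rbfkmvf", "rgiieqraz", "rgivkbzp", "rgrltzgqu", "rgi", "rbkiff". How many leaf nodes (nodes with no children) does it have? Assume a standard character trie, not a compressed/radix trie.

9

Leaves are exactly the stored words that no other stored word extends.
Those words: "rbfkmvf", "rbkiff", "rcefdbmu", "rgiieqraz", "rgivkbzp", "rgiy", "rgrltzgqu", "rgrroyoav", "rgrroyoawwk"
Leaf count: 9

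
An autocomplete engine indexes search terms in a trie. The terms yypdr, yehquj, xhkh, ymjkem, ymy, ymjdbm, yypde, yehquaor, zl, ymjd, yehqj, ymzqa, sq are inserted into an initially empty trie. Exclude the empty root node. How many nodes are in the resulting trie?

Count nodes per top-level branch (shared prefixes stored once):
  's'-branch (sq): 2 nodes
  'x'-branch (xhkh): 4 nodes
  'y'-branch (yehqj, yehquaor, yehquj, ymjd, ymjdbm, ymjkem, ymy, ymzqa, yypde, yypdr): 27 nodes
  'z'-branch (zl): 2 nodes
Sum: 35

35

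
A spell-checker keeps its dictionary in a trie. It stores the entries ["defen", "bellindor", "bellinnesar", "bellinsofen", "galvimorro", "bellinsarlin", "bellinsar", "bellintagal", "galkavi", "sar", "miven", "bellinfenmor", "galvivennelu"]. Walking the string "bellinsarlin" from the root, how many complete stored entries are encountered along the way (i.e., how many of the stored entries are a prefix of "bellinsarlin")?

2

Walk "bellinsarlin" from the root; an end-of-word marker is hit whenever a stored word is a prefix of "bellinsarlin".
Prefixes of the query that are stored words: "bellinsar", "bellinsarlin"
Count: 2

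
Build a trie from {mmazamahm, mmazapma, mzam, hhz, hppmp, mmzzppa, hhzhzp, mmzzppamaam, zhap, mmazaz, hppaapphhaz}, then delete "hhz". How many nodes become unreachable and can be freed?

0

After clearing the end-marker at "hhz", prune upward until reaching a node still needed by another word.
Every node on "hhz" is still needed (e.g. by "hhzhzp"), so nothing is freed.
Nodes removed: 0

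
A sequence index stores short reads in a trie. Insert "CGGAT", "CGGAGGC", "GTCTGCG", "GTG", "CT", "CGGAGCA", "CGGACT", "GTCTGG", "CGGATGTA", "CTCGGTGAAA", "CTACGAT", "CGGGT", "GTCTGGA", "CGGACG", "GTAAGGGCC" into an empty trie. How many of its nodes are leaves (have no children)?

Leaves are exactly the stored words that no other stored word extends.
Those words: "CGGACG", "CGGACT", "CGGAGCA", "CGGAGGC", "CGGATGTA", "CGGGT", "CTACGAT", "CTCGGTGAAA", "GTAAGGGCC", "GTCTGCG", "GTCTGGA", "GTG"
Leaf count: 12

12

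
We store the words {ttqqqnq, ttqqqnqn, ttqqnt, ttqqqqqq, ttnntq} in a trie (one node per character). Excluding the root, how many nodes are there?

For each word, the new-node count is its length minus the longest prefix already in the trie:
  "ttqqqnq" → 7 new (t, t, q, q, q, n, q)
  "ttqqqnqn" → prefix "ttqqqnq" already present; 1 new (n)
  "ttqqnt" → prefix "ttqq" already present; 2 new (n, t)
  "ttqqqqqq" → prefix "ttqqq" already present; 3 new (q, q, q)
  "ttnntq" → prefix "tt" already present; 4 new (n, n, t, q)
Total nodes = 7 + 1 + 2 + 3 + 4 = 17

17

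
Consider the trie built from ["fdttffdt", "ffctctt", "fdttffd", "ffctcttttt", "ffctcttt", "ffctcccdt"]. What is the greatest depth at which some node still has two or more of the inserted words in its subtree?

The deepest shared node is where two words last agree before diverging.
e.g. "ffctcttt" and "ffctcttttt" share the prefix "ffctcttt" of length 8; no pair shares a longer one.
Longest shared-prefix length: 8

8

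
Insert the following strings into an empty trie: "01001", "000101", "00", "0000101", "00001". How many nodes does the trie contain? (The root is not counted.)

14

Count nodes per top-level branch (shared prefixes stored once):
  '0'-branch (00, 00001, 0000101, 000101, 01001): 14 nodes
Sum: 14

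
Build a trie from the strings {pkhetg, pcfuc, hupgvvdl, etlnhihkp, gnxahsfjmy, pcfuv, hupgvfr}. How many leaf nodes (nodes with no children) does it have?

A leaf is a node with no children — equivalently, the end of a word that is not a proper prefix of any other stored word.
Those words: "etlnhihkp", "gnxahsfjmy", "hupgvfr", "hupgvvdl", "pcfuc", "pcfuv", "pkhetg"
Leaf count: 7

7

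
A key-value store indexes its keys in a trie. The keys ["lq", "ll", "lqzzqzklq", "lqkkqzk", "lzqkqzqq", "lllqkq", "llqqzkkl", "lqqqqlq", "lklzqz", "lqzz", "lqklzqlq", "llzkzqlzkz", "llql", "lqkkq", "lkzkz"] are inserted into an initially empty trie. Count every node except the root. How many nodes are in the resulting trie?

59

For each word, the new-node count is its length minus the longest prefix already in the trie:
  "lq" → 2 new (l, q)
  "ll" → prefix "l" already present; 1 new (l)
  "lqzzqzklq" → prefix "lq" already present; 7 new (z, z, q, z, k, l, q)
  "lqkkqzk" → prefix "lq" already present; 5 new (k, k, q, z, k)
  "lzqkqzqq" → prefix "l" already present; 7 new (z, q, k, q, z, q, q)
  "lllqkq" → prefix "ll" already present; 4 new (l, q, k, q)
  "llqqzkkl" → prefix "ll" already present; 6 new (q, q, z, k, k, l)
  "lqqqqlq" → prefix "lq" already present; 5 new (q, q, q, l, q)
  "lklzqz" → prefix "l" already present; 5 new (k, l, z, q, z)
  "lqzz" → prefix "lqzz" already present; 0 new (none)
  "lqklzqlq" → prefix "lqk" already present; 5 new (l, z, q, l, q)
  "llzkzqlzkz" → prefix "ll" already present; 8 new (z, k, z, q, l, z, k, z)
  "llql" → prefix "llq" already present; 1 new (l)
  "lqkkq" → prefix "lqkkq" already present; 0 new (none)
  "lkzkz" → prefix "lk" already present; 3 new (z, k, z)
Total nodes = 2 + 1 + 7 + 5 + 7 + 4 + 6 + 5 + 5 + 0 + 5 + 8 + 1 + 0 + 3 = 59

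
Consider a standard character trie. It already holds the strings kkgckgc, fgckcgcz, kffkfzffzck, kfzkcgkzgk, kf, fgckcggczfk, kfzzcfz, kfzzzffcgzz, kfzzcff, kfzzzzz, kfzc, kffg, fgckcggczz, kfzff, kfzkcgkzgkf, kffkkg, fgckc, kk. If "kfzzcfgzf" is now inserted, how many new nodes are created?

Walking "kfzzcfgzf" from the root, the first 6 characters ("kfzzcf") follow existing edges; "g" is the first miss.
So 9 − 6 = 3 new nodes.

3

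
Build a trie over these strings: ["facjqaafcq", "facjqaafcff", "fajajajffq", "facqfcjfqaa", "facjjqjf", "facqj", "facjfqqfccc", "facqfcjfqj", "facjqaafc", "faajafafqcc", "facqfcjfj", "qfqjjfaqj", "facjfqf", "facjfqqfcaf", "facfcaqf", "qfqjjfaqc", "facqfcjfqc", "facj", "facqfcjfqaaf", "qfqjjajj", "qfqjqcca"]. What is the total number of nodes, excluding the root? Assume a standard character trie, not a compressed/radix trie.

78

Trace insertions, counting only characters that open a new branch:
  "facjqaafcq" → 10 new (f, a, c, j, q, a, a, f, c, q)
  "facjqaafcff" → prefix "facjqaafc" already present; 2 new (f, f)
  "fajajajffq" → prefix "fa" already present; 8 new (j, a, j, a, j, f, f, q)
  "facqfcjfqaa" → prefix "fac" already present; 8 new (q, f, c, j, f, q, a, a)
  "facjjqjf" → prefix "facj" already present; 4 new (j, q, j, f)
  "facqj" → prefix "facq" already present; 1 new (j)
  "facjfqqfccc" → prefix "facj" already present; 7 new (f, q, q, f, c, c, c)
  "facqfcjfqj" → prefix "facqfcjfq" already present; 1 new (j)
  "facjqaafc" → prefix "facjqaafc" already present; 0 new (none)
  "faajafafqcc" → prefix "fa" already present; 9 new (a, j, a, f, a, f, q, c, c)
  "facqfcjfj" → prefix "facqfcjf" already present; 1 new (j)
  "qfqjjfaqj" → 9 new (q, f, q, j, j, f, a, q, j)
  "facjfqf" → prefix "facjfq" already present; 1 new (f)
  "facjfqqfcaf" → prefix "facjfqqfc" already present; 2 new (a, f)
  "facfcaqf" → prefix "fac" already present; 5 new (f, c, a, q, f)
  "qfqjjfaqc" → prefix "qfqjjfaq" already present; 1 new (c)
  "facqfcjfqc" → prefix "facqfcjfq" already present; 1 new (c)
  "facj" → prefix "facj" already present; 0 new (none)
  "facqfcjfqaaf" → prefix "facqfcjfqaa" already present; 1 new (f)
  "qfqjjajj" → prefix "qfqjj" already present; 3 new (a, j, j)
  "qfqjqcca" → prefix "qfqj" already present; 4 new (q, c, c, a)
Total nodes = 10 + 2 + 8 + 8 + 4 + 1 + 7 + 1 + 0 + 9 + 1 + 9 + 1 + 2 + 5 + 1 + 1 + 0 + 1 + 3 + 4 = 78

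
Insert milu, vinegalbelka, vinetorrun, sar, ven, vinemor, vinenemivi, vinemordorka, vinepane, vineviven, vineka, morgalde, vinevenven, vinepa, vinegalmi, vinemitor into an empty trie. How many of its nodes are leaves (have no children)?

A leaf is a node with no children — equivalently, the end of a word that is not a proper prefix of any other stored word.
Those words: "milu", "morgalde", "sar", "ven", "vinegalbelka", "vinegalmi", "vineka", "vinemitor", "vinemordorka", "vinenemivi", "vinepane", "vinetorrun", "vinevenven", "vineviven"
Leaf count: 14

14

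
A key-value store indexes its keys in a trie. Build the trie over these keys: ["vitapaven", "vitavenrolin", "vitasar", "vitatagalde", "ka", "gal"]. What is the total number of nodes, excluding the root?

32

Trie structure (* marks end of a word):
(root)
├─ g
│  └─ a
│     └─ l *
├─ k
│  └─ a *
└─ v
   └─ i
      └─ t
         └─ a
            ├─ p
            │  └─ a
            │     └─ v
            │        └─ e
            │           └─ n *
            ├─ s
            │  └─ a
            │     └─ r *
            ├─ t
            │  └─ a
            │     └─ g
            │        └─ a
            │           └─ l
            │              └─ d
            │                 └─ e *
            └─ v
               └─ e
                  └─ n
                     └─ r
                        └─ o
                           └─ l
                              └─ i
                                 └─ n *
Counting every labelled node above: 32.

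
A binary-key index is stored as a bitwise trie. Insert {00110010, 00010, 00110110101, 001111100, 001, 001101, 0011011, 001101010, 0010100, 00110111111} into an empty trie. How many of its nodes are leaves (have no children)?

A leaf is a node with no children — equivalently, the end of a word that is not a proper prefix of any other stored word.
Those words: "00010", "0010100", "00110010", "001101010", "00110110101", "00110111111", "001111100"
Leaf count: 7

7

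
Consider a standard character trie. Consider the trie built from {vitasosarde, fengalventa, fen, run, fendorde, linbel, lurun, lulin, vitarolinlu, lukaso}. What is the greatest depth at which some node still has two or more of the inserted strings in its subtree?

4

Equivalently: take the maximum, over all pairs, of their longest common prefix length.
e.g. "vitarolinlu" and "vitasosarde" share the prefix "vita" of length 4; no pair shares a longer one.
Longest shared-prefix length: 4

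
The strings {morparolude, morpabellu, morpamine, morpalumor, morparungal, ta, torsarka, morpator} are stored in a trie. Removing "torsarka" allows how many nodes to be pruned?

A node on "torsarka"'s path can go only if nothing else ends at it or branches off below it.
The suffix "orsarka" (7 nodes) is used only by "torsarka"; the node for "t" still has the child "a", so pruning stops there.
Nodes removed: 7

7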